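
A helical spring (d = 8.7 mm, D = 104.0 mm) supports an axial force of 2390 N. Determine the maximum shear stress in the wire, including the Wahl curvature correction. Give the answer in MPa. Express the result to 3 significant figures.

Spring index C = D/d = 104.0/8.7 = 11.9540
K_W = (4C−1)/(4C−4) + 0.615/C = 46.816/43.816 + 0.0514 = 1.1199
τ₀ = 8FD/(πd³) = 8·2390·104.0/(π·8.7³) = 1.98848e+06/2068.7 = 961.2 MPa
τ_max = K·τ₀ = 1.1199 × 961.2 = 1076.5 MPa

1080 MPa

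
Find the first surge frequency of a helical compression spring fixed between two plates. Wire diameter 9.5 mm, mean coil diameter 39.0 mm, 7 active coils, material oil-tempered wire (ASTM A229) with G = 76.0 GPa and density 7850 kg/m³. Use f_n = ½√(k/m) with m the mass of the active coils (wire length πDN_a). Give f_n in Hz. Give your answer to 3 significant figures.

312 Hz

k = Gd⁴/(8D³N_a) = (76.0×10³)(9.5⁴)/(8·39.0³·7) = 186.35 N/mm = 1.8635e+05 N/m
Wire length L = πDN_a = π·39.0·7 = 857.65 mm
m = ρ·(πd²/4)·L = 7850 × 70.882×10⁻⁶ m² × 0.85765 m = 0.47722 kg
f_n = ½√(k/m) = 0.5·√(1.8635e+05/0.47722) = 0.5·√(3.9049e+05) = 312.44 Hz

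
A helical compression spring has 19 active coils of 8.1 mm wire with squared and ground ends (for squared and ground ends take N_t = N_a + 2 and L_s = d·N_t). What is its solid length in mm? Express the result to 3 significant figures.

squared and ground ends: N_t = N_a + 2 = 19 + 2 = 21
L_s = d·N_t = 8.1 × 21 = 170.1 mm

170 mm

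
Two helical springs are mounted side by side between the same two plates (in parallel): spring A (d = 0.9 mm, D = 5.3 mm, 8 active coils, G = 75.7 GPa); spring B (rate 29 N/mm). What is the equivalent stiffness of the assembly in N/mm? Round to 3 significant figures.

34.2 N/mm

k_A = Gd⁴/(8D³N_a) = (75.7×10³)(0.9⁴)/(8·5.3³·8) = 5.2126 N/mm
Parallel: k_eq = 5.2126 + 29 = 34.213 N/mm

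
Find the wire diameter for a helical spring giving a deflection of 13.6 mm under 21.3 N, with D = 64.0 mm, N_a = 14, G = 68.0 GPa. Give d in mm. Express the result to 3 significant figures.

5.10 mm

Required rate k = F/δ = 21.3/13.6 = 1.5662 N/mm
d = (8D³N_a·k / G)^(1/4) = (8·64.0³·14·1.5662 / (68.0×10³))^0.25
  = (676.22)^0.25 = 5.0994 mm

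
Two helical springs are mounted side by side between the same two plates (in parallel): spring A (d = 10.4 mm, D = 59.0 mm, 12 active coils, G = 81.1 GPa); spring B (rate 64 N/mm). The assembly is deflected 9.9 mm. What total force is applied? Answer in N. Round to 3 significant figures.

k_A = Gd⁴/(8D³N_a) = (81.1×10³)(10.4⁴)/(8·59.0³·12) = 48.12 N/mm
Parallel: k_eq = 48.12 + 64 = 112.12 N/mm
F = k_eq·δ = 112.12·9.9 = 1110 N

1110 N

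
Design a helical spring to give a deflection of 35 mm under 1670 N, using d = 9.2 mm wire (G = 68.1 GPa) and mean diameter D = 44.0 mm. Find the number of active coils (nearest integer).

Required rate k = F/δ = 1670/35 = 47.714 N/mm
N_a = Gd⁴/(8D³k) = (68.1×10³ × 9.2⁴)/(8 × 44.0³ × 47.714)
    = 4.87864e+08 / 3.25159e+07 = 15 → 15 coils

15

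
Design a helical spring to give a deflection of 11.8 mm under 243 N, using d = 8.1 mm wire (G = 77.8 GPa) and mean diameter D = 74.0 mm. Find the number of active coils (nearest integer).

Required rate k = F/δ = 243/11.8 = 20.593 N/mm
N_a = Gd⁴/(8D³k) = (77.8×10³ × 8.1⁴)/(8 × 74.0³ × 20.593)
    = 3.34903e+08 / 6.67589e+07 = 5.017 → 5 coils

5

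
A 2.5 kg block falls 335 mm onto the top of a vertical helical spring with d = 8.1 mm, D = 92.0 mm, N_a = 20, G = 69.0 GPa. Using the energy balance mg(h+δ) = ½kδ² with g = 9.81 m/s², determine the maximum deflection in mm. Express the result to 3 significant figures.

93.9 mm

k = Gd⁴/(8D³N_a) = (69.0×10³)(8.1⁴)/(8·92.0³·20) = 2.384 N/mm
W = mg = 2.5 × 9.81 = 24.525 N
½kδ² − Wδ − Wh = 0 → δ = (W + √(W² + 2kWh))/k
δ = (24.525 + √(601.48 + 39173.2))/2.384 = (24.525 + 199.44)/2.384 = 93.943 mm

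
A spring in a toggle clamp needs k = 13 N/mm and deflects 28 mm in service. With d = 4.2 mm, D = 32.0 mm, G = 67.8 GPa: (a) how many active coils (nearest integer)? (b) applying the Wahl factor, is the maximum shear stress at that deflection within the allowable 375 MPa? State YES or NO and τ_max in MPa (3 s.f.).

(a) 6 coils; (b) NO, τ_max = 493 MPa

N_a = Gd⁴/(8D³k) = (67.8×10³)(4.2⁴)/(8·32.0³·13) = 6.191 → N_a = 6
Actual rate k = Gd⁴/(8D³·6) = 13.413 N/mm
Working load F = kδ = 13.413·28 = 375.57 N
C = 32.0/4.2 = 7.6190; K_W = (4C−1)/(4C−4)+0.615/C = 1.1940
τ_max = K_W·8FD/(πd³) = 1.1940·413.08 = 493.23 MPa
τ_max > 375 MPa → exceeds allowable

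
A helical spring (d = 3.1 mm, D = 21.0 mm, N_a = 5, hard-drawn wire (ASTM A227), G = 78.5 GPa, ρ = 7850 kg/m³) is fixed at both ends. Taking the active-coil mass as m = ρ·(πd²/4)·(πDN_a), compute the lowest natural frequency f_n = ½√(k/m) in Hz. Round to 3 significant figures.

k = Gd⁴/(8D³N_a) = (78.5×10³)(3.1⁴)/(8·21.0³·5) = 19.57 N/mm = 19570 N/m
Wire length L = πDN_a = π·21.0·5 = 329.87 mm
m = ρ·(πd²/4)·L = 7850 × 7.5477×10⁻⁶ m² × 0.32987 m = 0.019544 kg
f_n = ½√(k/m) = 0.5·√(19570/0.019544) = 0.5·√(1.0013e+06) = 500.33 Hz

500 Hz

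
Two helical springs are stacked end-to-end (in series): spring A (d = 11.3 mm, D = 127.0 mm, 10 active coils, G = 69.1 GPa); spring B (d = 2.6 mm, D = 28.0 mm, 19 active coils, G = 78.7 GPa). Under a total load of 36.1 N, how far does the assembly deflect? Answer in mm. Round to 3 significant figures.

38.7 mm

k_A = Gd⁴/(8D³N_a) = (69.1×10³)(11.3⁴)/(8·127.0³·10) = 6.8753 N/mm
k_B = Gd⁴/(8D³N_a) = (78.7×10³)(2.6⁴)/(8·28.0³·19) = 1.0778 N/mm
Series: 1/k_eq = 1/6.8753 + 1/1.0778 = 1.0732; k_eq = 0.93176 N/mm
δ = F/k_eq = 36.1/0.93176 = 38.744 mm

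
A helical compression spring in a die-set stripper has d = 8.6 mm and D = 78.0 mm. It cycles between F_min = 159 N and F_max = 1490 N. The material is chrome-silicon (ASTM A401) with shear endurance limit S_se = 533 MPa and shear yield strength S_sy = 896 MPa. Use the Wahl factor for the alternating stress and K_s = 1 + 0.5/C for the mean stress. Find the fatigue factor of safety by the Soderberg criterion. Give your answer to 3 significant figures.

1.32

C = D/d = 78.0/8.6 = 9.0698; K_W = (4C−1)/(4C−4)+0.615/C = 1.1607; K_s = 1+0.5/C = 1.0551
F_a = (F_max−F_min)/2 = 665.5 N; F_m = (F_max+F_min)/2 = 824.5 N
τ_a = K_W·8F_aD/(πd³) = 1.1607 × 207.82 = 241.23 MPa
τ_m = K_s·8F_mD/(πd³) = 1.0551 × 257.47 = 271.67 MPa
Soderberg: 1/n_f = τ_a/S_se + τ_m/S_sy = 241.23/533 + 271.67/896 = 0.45258 + 0.30320 = 0.75578
n_f = 1/0.75578 = 1.323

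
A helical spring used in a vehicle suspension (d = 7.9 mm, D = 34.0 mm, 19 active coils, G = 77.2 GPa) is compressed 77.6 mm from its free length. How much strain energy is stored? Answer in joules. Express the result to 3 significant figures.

152 J

k = Gd⁴/(8D³N_a) = (77.2×10³)(7.9⁴)/(8·34.0³·19) = 50.332 N/mm
U = ½kδ² = 0.5 × 50.332 × 77.6² = 1.5154e+05 N·mm = 151.54 J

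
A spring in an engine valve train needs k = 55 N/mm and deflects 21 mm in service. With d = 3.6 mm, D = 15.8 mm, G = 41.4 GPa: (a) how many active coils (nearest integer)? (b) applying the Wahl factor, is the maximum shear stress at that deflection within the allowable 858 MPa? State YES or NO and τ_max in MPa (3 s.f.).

(a) 4 coils; (b) NO, τ_max = 1360 MPa

N_a = Gd⁴/(8D³k) = (41.4×10³)(3.6⁴)/(8·15.8³·55) = 4.007 → N_a = 4
Actual rate k = Gd⁴/(8D³·4) = 55.092 N/mm
Working load F = kδ = 55.092·21 = 1156.9 N
C = 15.8/3.6 = 4.3889; K_W = (4C−1)/(4C−4)+0.615/C = 1.3614
τ_max = K_W·8FD/(πd³) = 1.3614·997.7 = 1358.3 MPa
τ_max > 858 MPa → exceeds allowable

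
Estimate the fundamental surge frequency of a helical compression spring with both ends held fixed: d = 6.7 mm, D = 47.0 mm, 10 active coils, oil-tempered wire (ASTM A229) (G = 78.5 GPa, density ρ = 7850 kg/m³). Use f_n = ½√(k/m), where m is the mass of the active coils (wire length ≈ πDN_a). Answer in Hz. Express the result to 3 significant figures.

108 Hz

k = Gd⁴/(8D³N_a) = (78.5×10³)(6.7⁴)/(8·47.0³·10) = 19.045 N/mm = 19045 N/m
Wire length L = πDN_a = π·47.0·10 = 1476.5 mm
m = ρ·(πd²/4)·L = 7850 × 35.257×10⁻⁶ m² × 1.4765 m = 0.40866 kg
f_n = ½√(k/m) = 0.5·√(19045/0.40866) = 0.5·√(46605) = 107.94 Hz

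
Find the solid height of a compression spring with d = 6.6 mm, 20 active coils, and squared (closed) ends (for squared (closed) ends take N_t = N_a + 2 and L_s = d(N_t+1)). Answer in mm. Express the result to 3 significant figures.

squared (closed) ends: N_t = N_a + 2 = 20 + 2 = 22
L_s = d·(N_t+1) = 6.6 × 23 = 151.8 mm

152 mm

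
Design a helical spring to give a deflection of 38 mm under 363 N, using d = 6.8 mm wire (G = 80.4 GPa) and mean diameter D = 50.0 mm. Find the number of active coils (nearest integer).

Required rate k = F/δ = 363/38 = 9.5526 N/mm
N_a = Gd⁴/(8D³k) = (80.4×10³ × 6.8⁴)/(8 × 50.0³ × 9.5526)
    = 1.71906e+08 / 9.55263e+06 = 18 → 18 coils

18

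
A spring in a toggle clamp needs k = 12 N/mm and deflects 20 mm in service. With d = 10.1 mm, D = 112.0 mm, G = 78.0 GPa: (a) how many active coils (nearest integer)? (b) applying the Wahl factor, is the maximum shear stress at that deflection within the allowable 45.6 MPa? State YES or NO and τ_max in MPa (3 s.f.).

(a) 6 coils; (b) NO, τ_max = 75.3 MPa

N_a = Gd⁴/(8D³k) = (78.0×10³)(10.1⁴)/(8·112.0³·12) = 6.018 → N_a = 6
Actual rate k = Gd⁴/(8D³·6) = 12.036 N/mm
Working load F = kδ = 12.036·20 = 240.72 N
C = 112.0/10.1 = 11.0891; K_W = (4C−1)/(4C−4)+0.615/C = 1.1298
τ_max = K_W·8FD/(πd³) = 1.1298·66.636 = 75.285 MPa
τ_max > 45.6 MPa → exceeds allowable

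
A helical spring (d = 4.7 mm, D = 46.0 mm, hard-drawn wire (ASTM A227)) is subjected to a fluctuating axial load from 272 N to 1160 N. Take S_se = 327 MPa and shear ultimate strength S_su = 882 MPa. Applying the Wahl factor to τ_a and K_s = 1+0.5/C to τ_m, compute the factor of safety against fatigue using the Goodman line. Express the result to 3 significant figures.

0.367

C = D/d = 46.0/4.7 = 9.7872; K_W = (4C−1)/(4C−4)+0.615/C = 1.1482; K_s = 1+0.5/C = 1.0511
F_a = (F_max−F_min)/2 = 444 N; F_m = (F_max+F_min)/2 = 716 N
τ_a = K_W·8F_aD/(πd³) = 1.1482 × 500.94 = 575.18 MPa
τ_m = K_s·8F_mD/(πd³) = 1.0511 × 807.83 = 849.09 MPa
Goodman: 1/n_f = τ_a/S_se + τ_m/S_su = 575.18/327 + 849.09/882 = 1.75895 + 0.96269 = 2.7216
n_f = 1/2.7216 = 0.3674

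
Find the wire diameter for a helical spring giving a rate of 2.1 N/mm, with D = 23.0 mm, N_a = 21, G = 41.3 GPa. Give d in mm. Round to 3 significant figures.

d = (8D³N_a·k / G)^(1/4) = (8·23.0³·21·2.1 / (41.3×10³))^0.25
  = (103.94)^0.25 = 3.1929 mm

3.19 mm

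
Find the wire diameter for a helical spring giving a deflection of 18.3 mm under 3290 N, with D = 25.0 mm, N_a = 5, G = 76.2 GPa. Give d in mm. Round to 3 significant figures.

Required rate k = F/δ = 3290/18.3 = 179.78 N/mm
d = (8D³N_a·k / G)^(1/4) = (8·25.0³·5·179.78 / (76.2×10³))^0.25
  = (1474.6)^0.25 = 6.1968 mm

6.20 mm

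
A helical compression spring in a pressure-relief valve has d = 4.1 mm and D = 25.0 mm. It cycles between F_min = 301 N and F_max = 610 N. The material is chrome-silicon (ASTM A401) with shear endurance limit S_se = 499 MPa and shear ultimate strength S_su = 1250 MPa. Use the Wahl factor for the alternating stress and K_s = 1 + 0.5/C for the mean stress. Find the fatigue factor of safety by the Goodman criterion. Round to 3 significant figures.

C = D/d = 25.0/4.1 = 6.0976; K_W = (4C−1)/(4C−4)+0.615/C = 1.2480; K_s = 1+0.5/C = 1.0820
F_a = (F_max−F_min)/2 = 154.5 N; F_m = (F_max+F_min)/2 = 455.5 N
τ_a = K_W·8F_aD/(πd³) = 1.2480 × 142.71 = 178.1 MPa
τ_m = K_s·8F_mD/(πd³) = 1.0820 × 420.74 = 455.24 MPa
Goodman: 1/n_f = τ_a/S_se + τ_m/S_su = 178.1/499 + 455.24/1250 = 0.35692 + 0.36420 = 0.72111
n_f = 1/0.72111 = 1.387

1.39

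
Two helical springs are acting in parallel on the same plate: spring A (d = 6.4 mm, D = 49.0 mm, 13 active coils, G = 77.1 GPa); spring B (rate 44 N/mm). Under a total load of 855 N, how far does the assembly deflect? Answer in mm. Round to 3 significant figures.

15.7 mm

k_A = Gd⁴/(8D³N_a) = (77.1×10³)(6.4⁴)/(8·49.0³·13) = 10.572 N/mm
Parallel: k_eq = 10.572 + 44 = 54.572 N/mm
δ = F/k_eq = 855/54.572 = 15.667 mm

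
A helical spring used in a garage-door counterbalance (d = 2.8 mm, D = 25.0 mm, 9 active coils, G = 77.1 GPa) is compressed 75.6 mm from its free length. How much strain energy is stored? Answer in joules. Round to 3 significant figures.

k = Gd⁴/(8D³N_a) = (77.1×10³)(2.8⁴)/(8·25.0³·9) = 4.2124 N/mm
U = ½kδ² = 0.5 × 4.2124 × 75.6² = 12038 N·mm = 12.038 J

12.0 J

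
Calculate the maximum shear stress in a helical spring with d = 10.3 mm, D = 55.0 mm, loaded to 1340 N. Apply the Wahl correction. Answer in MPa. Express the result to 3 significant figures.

Spring index C = D/d = 55.0/10.3 = 5.3398
K_W = (4C−1)/(4C−4) + 0.615/C = 20.359/17.359 + 0.1152 = 1.2880
τ₀ = 8FD/(πd³) = 8·1340·55.0/(π·10.3³) = 589600/3432.9 = 171.75 MPa
τ_max = K·τ₀ = 1.2880 × 171.75 = 221.21 MPa

221 MPa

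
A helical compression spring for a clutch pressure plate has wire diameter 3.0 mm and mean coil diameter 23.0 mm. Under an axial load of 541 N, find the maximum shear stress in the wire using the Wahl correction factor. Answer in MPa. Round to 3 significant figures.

1400 MPa

Spring index C = D/d = 23.0/3.0 = 7.6667
K_W = (4C−1)/(4C−4) + 0.615/C = 29.667/26.667 + 0.0802 = 1.1927
τ₀ = 8FD/(πd³) = 8·541·23.0/(π·3.0³) = 99544/84.823 = 1173.5 MPa
τ_max = K·τ₀ = 1.1927 × 1173.5 = 1399.7 MPa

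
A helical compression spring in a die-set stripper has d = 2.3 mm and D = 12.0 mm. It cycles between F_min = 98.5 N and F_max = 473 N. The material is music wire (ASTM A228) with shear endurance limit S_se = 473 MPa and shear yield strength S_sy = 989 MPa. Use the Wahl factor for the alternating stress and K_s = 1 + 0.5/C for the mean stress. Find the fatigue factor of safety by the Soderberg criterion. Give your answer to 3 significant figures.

0.480

C = D/d = 12.0/2.3 = 5.2174; K_W = (4C−1)/(4C−4)+0.615/C = 1.2957; K_s = 1+0.5/C = 1.0958
F_a = (F_max−F_min)/2 = 187.25 N; F_m = (F_max+F_min)/2 = 285.75 N
τ_a = K_W·8F_aD/(πd³) = 1.2957 × 470.28 = 609.35 MPa
τ_m = K_s·8F_mD/(πd³) = 1.0958 × 717.67 = 786.45 MPa
Soderberg: 1/n_f = τ_a/S_se + τ_m/S_sy = 609.35/473 + 786.45/989 = 1.28827 + 0.79519 = 2.0835
n_f = 1/2.0835 = 0.48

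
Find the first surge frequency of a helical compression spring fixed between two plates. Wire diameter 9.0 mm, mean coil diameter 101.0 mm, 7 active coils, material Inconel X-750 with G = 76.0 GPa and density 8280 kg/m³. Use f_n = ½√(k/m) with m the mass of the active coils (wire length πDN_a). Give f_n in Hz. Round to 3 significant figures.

k = Gd⁴/(8D³N_a) = (76.0×10³)(9.0⁴)/(8·101.0³·7) = 8.6423 N/mm = 8642.3 N/m
Wire length L = πDN_a = π·101.0·7 = 2221.1 mm
m = ρ·(πd²/4)·L = 8280 × 63.617×10⁻⁶ m² × 2.2211 m = 1.17 kg
f_n = ½√(k/m) = 0.5·√(8642.3/1.17) = 0.5·√(7386.8) = 42.973 Hz

43.0 Hz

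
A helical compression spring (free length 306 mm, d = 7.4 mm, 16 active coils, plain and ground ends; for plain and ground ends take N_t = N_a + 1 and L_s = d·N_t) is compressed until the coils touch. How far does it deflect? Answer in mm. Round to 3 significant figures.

N_t = 17; L_s = 7.4·17 = 125.8 mm
δ_solid = L₀ − L_s = 306 − 125.8 = 180.2 mm

180 mm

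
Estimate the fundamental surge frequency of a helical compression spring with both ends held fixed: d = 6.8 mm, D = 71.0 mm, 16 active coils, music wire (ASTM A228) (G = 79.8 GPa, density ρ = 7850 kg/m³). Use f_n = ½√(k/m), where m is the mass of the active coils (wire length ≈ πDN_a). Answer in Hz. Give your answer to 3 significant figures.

k = Gd⁴/(8D³N_a) = (79.8×10³)(6.8⁴)/(8·71.0³·16) = 3.7244 N/mm = 3724.4 N/m
Wire length L = πDN_a = π·71.0·16 = 3568.8 mm
m = ρ·(πd²/4)·L = 7850 × 36.317×10⁻⁶ m² × 3.5688 m = 1.0174 kg
f_n = ½√(k/m) = 0.5·√(3724.4/1.0174) = 0.5·√(3660.6) = 30.251 Hz

30.3 Hz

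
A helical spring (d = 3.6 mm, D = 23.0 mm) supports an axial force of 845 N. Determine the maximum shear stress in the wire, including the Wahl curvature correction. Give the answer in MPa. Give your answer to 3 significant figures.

Spring index C = D/d = 23.0/3.6 = 6.3889
K_W = (4C−1)/(4C−4) + 0.615/C = 24.556/21.556 + 0.0963 = 1.2354
τ₀ = 8FD/(πd³) = 8·845·23.0/(π·3.6³) = 155480/146.57 = 1060.8 MPa
τ_max = K·τ₀ = 1.2354 × 1060.8 = 1310.5 MPa

1310 MPa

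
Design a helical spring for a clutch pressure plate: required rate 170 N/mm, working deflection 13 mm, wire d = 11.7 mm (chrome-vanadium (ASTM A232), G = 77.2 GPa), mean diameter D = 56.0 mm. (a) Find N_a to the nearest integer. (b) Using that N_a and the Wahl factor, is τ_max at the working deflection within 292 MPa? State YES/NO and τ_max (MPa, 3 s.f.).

N_a = Gd⁴/(8D³k) = (77.2×10³)(11.7⁴)/(8·56.0³·170) = 6.057 → N_a = 6
Actual rate k = Gd⁴/(8D³·6) = 171.62 N/mm
Working load F = kδ = 171.62·13 = 2231 N
C = 56.0/11.7 = 4.7863; K_W = (4C−1)/(4C−4)+0.615/C = 1.3266
τ_max = K_W·8FD/(πd³) = 1.3266·198.64 = 263.51 MPa
τ_max ≤ 292 MPa → acceptable

(a) 6 coils; (b) YES, τ_max = 264 MPa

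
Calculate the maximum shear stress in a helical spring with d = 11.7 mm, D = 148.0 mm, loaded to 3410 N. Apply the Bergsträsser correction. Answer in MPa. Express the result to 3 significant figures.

887 MPa

Spring index C = D/d = 148.0/11.7 = 12.6496
K_B = (4C+2)/(4C−3) = 52.598/47.598 = 1.1050
τ₀ = 8FD/(πd³) = 8·3410·148.0/(π·11.7³) = 4.03744e+06/5031.6 = 802.41 MPa
τ_max = K·τ₀ = 1.1050 × 802.41 = 886.7 MPa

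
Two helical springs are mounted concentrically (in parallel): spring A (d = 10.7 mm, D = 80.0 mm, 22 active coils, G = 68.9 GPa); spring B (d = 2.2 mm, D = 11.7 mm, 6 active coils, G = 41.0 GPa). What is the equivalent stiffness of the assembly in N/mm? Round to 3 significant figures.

k_A = Gd⁴/(8D³N_a) = (68.9×10³)(10.7⁴)/(8·80.0³·22) = 10.022 N/mm
k_B = Gd⁴/(8D³N_a) = (41.0×10³)(2.2⁴)/(8·11.7³·6) = 12.493 N/mm
Parallel: k_eq = 10.022 + 12.493 = 22.516 N/mm

22.5 N/mm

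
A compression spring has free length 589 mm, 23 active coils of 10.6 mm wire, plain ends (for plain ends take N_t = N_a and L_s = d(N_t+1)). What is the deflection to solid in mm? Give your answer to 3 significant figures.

N_t = 23; L_s = 10.6·24 = 254.4 mm
δ_solid = L₀ − L_s = 589 − 254.4 = 334.6 mm

335 mm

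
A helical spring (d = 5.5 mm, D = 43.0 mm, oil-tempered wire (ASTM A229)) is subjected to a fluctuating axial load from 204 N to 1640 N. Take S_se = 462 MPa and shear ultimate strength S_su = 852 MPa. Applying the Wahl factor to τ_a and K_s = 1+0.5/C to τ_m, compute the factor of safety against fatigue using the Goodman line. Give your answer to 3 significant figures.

C = D/d = 43.0/5.5 = 7.8182; K_W = (4C−1)/(4C−4)+0.615/C = 1.1887; K_s = 1+0.5/C = 1.0640
F_a = (F_max−F_min)/2 = 718 N; F_m = (F_max+F_min)/2 = 922 N
τ_a = K_W·8F_aD/(πd³) = 1.1887 × 472.55 = 561.7 MPa
τ_m = K_s·8F_mD/(πd³) = 1.0640 × 606.81 = 645.62 MPa
Goodman: 1/n_f = τ_a/S_se + τ_m/S_su = 561.7/462 + 645.62/852 = 1.21580 + 0.75776 = 1.9736
n_f = 1/1.9736 = 0.5067

0.507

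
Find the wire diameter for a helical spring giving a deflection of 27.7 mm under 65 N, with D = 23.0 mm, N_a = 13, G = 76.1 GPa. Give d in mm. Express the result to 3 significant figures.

Required rate k = F/δ = 65/27.7 = 2.3466 N/mm
d = (8D³N_a·k / G)^(1/4) = (8·23.0³·13·2.3466 / (76.1×10³))^0.25
  = (39.018)^0.25 = 2.4993 mm

2.50 mm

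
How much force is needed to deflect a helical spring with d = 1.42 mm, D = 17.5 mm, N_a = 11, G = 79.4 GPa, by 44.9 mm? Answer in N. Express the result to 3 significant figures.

k = Gd⁴/(8D³N_a) = (79.4×10³)(1.42⁴)/(8·17.5³·11) = 0.68451 N/mm
F = k·δ = 0.68451 × 44.9 = 30.734 N

30.7 N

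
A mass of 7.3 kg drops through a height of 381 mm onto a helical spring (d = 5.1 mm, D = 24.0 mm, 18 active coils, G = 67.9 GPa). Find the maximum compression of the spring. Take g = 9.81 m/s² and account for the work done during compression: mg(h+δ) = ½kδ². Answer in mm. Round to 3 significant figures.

51.8 mm

k = Gd⁴/(8D³N_a) = (67.9×10³)(5.1⁴)/(8·24.0³·18) = 23.076 N/mm
W = mg = 7.3 × 9.81 = 71.613 N
½kδ² − Wδ − Wh = 0 → δ = (W + √(W² + 2kWh))/k
δ = (71.613 + √(5128.4 + 1.25922e+06))/23.076 = (71.613 + 1124.4)/23.076 = 51.831 mm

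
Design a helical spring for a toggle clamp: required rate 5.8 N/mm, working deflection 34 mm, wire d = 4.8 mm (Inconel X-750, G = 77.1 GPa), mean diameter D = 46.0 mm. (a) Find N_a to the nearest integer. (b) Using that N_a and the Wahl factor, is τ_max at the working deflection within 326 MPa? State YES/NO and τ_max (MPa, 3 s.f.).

(a) 9 coils; (b) YES, τ_max = 242 MPa

N_a = Gd⁴/(8D³k) = (77.1×10³)(4.8⁴)/(8·46.0³·5.8) = 9.062 → N_a = 9
Actual rate k = Gd⁴/(8D³·9) = 5.84 N/mm
Working load F = kδ = 5.84·34 = 198.56 N
C = 46.0/4.8 = 9.5833; K_W = (4C−1)/(4C−4)+0.615/C = 1.1516
τ_max = K_W·8FD/(πd³) = 1.1516·210.31 = 242.19 MPa
τ_max ≤ 326 MPa → acceptable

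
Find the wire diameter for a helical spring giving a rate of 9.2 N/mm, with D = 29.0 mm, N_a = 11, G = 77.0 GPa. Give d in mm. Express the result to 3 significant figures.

d = (8D³N_a·k / G)^(1/4) = (8·29.0³·11·9.2 / (77.0×10³))^0.25
  = (256.43)^0.25 = 4.0017 mm

4.00 mm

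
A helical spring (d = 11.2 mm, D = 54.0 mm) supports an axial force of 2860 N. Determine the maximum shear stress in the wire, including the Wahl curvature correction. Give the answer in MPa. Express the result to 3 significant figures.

371 MPa

Spring index C = D/d = 54.0/11.2 = 4.8214
K_W = (4C−1)/(4C−4) + 0.615/C = 18.286/15.286 + 0.1276 = 1.3238
τ₀ = 8FD/(πd³) = 8·2860·54.0/(π·11.2³) = 1.23552e+06/4413.7 = 279.93 MPa
τ_max = K·τ₀ = 1.3238 × 279.93 = 370.57 MPa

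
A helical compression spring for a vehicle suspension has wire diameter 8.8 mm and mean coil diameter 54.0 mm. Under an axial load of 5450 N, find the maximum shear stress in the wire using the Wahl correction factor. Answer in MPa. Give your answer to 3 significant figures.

Spring index C = D/d = 54.0/8.8 = 6.1364
K_W = (4C−1)/(4C−4) + 0.615/C = 23.545/20.545 + 0.1002 = 1.2462
τ₀ = 8FD/(πd³) = 8·5450·54.0/(π·8.8³) = 2.3544e+06/2140.9 = 1099.7 MPa
τ_max = K·τ₀ = 1.2462 × 1099.7 = 1370.5 MPa

1370 MPa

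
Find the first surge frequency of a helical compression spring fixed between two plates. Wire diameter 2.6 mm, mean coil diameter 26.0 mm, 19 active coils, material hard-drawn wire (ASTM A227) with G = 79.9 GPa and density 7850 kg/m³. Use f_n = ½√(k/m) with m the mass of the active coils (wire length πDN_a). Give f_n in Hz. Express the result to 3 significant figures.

k = Gd⁴/(8D³N_a) = (79.9×10³)(2.6⁴)/(8·26.0³·19) = 1.3667 N/mm = 1366.7 N/m
Wire length L = πDN_a = π·26.0·19 = 1551.9 mm
m = ρ·(πd²/4)·L = 7850 × 5.3093×10⁻⁶ m² × 1.5519 m = 0.064682 kg
f_n = ½√(k/m) = 0.5·√(1366.7/0.064682) = 0.5·√(21130) = 72.68 Hz

72.7 Hz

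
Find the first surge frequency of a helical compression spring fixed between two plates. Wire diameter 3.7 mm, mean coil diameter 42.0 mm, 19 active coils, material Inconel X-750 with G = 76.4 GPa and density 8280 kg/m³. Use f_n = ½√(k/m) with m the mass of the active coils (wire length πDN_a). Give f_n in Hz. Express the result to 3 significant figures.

k = Gd⁴/(8D³N_a) = (76.4×10³)(3.7⁴)/(8·42.0³·19) = 1.2715 N/mm = 1271.5 N/m
Wire length L = πDN_a = π·42.0·19 = 2507 mm
m = ρ·(πd²/4)·L = 8280 × 10.752×10⁻⁶ m² × 2.507 m = 0.22319 kg
f_n = ½√(k/m) = 0.5·√(1271.5/0.22319) = 0.5·√(5696.8) = 37.739 Hz

37.7 Hz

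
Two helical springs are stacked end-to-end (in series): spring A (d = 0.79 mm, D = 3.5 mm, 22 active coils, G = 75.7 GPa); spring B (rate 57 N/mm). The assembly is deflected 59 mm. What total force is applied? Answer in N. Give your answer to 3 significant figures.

216 N

k_A = Gd⁴/(8D³N_a) = (75.7×10³)(0.79⁴)/(8·3.5³·22) = 3.9074 N/mm
Series: 1/k_eq = 1/3.9074 + 1/57 = 0.27347; k_eq = 3.6567 N/mm
F = k_eq·δ = 3.6567·59 = 215.75 N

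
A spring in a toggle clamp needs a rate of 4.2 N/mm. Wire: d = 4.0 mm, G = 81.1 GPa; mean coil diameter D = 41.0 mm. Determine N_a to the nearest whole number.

N_a = Gd⁴/(8D³k) = (81.1×10³ × 4.0⁴)/(8 × 41.0³ × 4.2)
    = 2.07616e+07 / 2.31575e+06 = 8.965 → 9 coils

9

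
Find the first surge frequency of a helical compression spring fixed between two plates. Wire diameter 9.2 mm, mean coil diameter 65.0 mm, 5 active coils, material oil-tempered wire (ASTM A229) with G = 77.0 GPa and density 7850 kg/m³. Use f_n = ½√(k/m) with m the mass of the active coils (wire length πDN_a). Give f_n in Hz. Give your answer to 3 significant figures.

153 Hz

k = Gd⁴/(8D³N_a) = (77.0×10³)(9.2⁴)/(8·65.0³·5) = 50.216 N/mm = 50216 N/m
Wire length L = πDN_a = π·65.0·5 = 1021 mm
m = ρ·(πd²/4)·L = 7850 × 66.476×10⁻⁶ m² × 1.021 m = 0.53281 kg
f_n = ½√(k/m) = 0.5·√(50216/0.53281) = 0.5·√(94248) = 153.5 Hz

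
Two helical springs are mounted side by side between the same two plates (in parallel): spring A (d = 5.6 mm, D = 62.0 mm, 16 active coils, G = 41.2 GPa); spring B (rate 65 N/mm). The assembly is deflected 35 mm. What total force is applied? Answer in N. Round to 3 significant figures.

k_A = Gd⁴/(8D³N_a) = (41.2×10³)(5.6⁴)/(8·62.0³·16) = 1.3282 N/mm
Parallel: k_eq = 1.3282 + 65 = 66.328 N/mm
F = k_eq·δ = 66.328·35 = 2321.5 N

2320 N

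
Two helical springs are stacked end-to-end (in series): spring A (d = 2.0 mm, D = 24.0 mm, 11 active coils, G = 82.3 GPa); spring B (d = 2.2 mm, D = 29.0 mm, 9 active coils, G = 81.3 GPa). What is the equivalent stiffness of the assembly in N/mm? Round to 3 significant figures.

k_A = Gd⁴/(8D³N_a) = (82.3×10³)(2.0⁴)/(8·24.0³·11) = 1.0824 N/mm
k_B = Gd⁴/(8D³N_a) = (81.3×10³)(2.2⁴)/(8·29.0³·9) = 1.0846 N/mm
Series: 1/k_eq = 1/1.0824 + 1/1.0846 = 1.8459; k_eq = 0.54175 N/mm

0.542 N/mm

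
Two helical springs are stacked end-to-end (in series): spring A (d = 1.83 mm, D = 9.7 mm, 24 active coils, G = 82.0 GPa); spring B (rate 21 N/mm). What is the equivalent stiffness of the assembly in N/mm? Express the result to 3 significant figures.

4.20 N/mm

k_A = Gd⁴/(8D³N_a) = (82.0×10³)(1.83⁴)/(8·9.7³·24) = 5.2481 N/mm
Series: 1/k_eq = 1/5.2481 + 1/21 = 0.23816; k_eq = 4.1988 N/mm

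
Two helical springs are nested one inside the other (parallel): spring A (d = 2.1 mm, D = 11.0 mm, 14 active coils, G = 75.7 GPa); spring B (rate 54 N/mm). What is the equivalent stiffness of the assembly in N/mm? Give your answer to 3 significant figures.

63.9 N/mm

k_A = Gd⁴/(8D³N_a) = (75.7×10³)(2.1⁴)/(8·11.0³·14) = 9.8759 N/mm
Parallel: k_eq = 9.8759 + 54 = 63.876 N/mm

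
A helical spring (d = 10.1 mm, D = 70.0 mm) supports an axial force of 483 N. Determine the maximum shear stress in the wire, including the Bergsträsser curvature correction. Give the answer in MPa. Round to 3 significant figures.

Spring index C = D/d = 70.0/10.1 = 6.9307
K_B = (4C+2)/(4C−3) = 29.723/24.723 = 1.2022
τ₀ = 8FD/(πd³) = 8·483·70.0/(π·10.1³) = 270480/3236.8 = 83.564 MPa
τ_max = K·τ₀ = 1.2022 × 83.564 = 100.46 MPa

100 MPa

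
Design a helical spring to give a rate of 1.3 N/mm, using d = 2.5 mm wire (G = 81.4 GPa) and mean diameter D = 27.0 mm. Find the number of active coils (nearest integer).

16

N_a = Gd⁴/(8D³k) = (81.4×10³ × 2.5⁴)/(8 × 27.0³ × 1.3)
    = 3.17969e+06 / 204703 = 15.53 → 16 coils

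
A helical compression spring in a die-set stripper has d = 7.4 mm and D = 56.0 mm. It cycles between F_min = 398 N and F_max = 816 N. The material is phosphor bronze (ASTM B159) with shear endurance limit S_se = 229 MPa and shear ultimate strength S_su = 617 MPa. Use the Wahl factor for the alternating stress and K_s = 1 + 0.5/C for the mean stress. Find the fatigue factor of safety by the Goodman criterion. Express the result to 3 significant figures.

1.33

C = D/d = 56.0/7.4 = 7.5676; K_W = (4C−1)/(4C−4)+0.615/C = 1.1955; K_s = 1+0.5/C = 1.0661
F_a = (F_max−F_min)/2 = 209 N; F_m = (F_max+F_min)/2 = 607 N
τ_a = K_W·8F_aD/(πd³) = 1.1955 × 73.549 = 87.926 MPa
τ_m = K_s·8F_mD/(πd³) = 1.0661 × 213.61 = 227.72 MPa
Goodman: 1/n_f = τ_a/S_se + τ_m/S_su = 87.926/229 + 227.72/617 = 0.38396 + 0.36908 = 0.75304
n_f = 1/0.75304 = 1.328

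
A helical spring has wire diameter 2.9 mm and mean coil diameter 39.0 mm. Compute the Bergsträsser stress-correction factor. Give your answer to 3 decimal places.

C = D/d = 39.0/2.9 = 13.4483
K_B = (4C+2)/(4C−3) = 55.793/50.793 = 1.0984

1.098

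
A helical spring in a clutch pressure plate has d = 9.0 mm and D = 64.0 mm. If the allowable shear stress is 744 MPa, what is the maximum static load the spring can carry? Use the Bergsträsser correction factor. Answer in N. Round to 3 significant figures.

2780 N

C = D/d = 64.0/9.0 = 7.1111
K_B = (4C+2)/(4C−3) = 30.444/25.444 = 1.1965
τ_max = K·8FD/(πd³) → F_max = τ_allow·πd³/(8DK)
F_max = 744·π·9.0³/(8·64.0·1.1965) = 1.7039e+06/612.61 = 2781.4 N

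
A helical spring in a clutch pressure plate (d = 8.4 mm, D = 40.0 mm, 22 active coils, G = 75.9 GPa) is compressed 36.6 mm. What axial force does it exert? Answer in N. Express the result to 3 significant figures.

k = Gd⁴/(8D³N_a) = (75.9×10³)(8.4⁴)/(8·40.0³·22) = 33.548 N/mm
F = k·δ = 33.548 × 36.6 = 1227.9 N

1230 N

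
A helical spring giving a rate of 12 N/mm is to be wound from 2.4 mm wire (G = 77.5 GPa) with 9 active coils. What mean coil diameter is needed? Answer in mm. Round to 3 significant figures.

14.4 mm

D = (Gd⁴/(8N_a·k))^(1/3) = (77.5×10³·2.4⁴/(8·9·12))^(1/3)
  = (2976)^(1/3) = 14.3839 mm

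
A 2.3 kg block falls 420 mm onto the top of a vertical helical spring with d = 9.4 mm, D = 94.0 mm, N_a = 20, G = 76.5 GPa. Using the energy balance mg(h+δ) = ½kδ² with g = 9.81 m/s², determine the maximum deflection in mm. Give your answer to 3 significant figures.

70.2 mm

k = Gd⁴/(8D³N_a) = (76.5×10³)(9.4⁴)/(8·94.0³·20) = 4.4944 N/mm
W = mg = 2.3 × 9.81 = 22.563 N
½kδ² − Wδ − Wh = 0 → δ = (W + √(W² + 2kWh))/k
δ = (22.563 + √(509.09 + 85181.5))/4.4944 = (22.563 + 292.73)/4.4944 = 70.153 mm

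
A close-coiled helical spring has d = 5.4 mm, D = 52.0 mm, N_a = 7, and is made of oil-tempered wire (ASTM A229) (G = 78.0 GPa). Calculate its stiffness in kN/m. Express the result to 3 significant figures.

k = Gd⁴/(8D³N_a) = (78.0×10³ × 5.4⁴) / (8 × 52.0³ × 7)
  = 6.63238e+07 / 7.87405e+06 = 8.4231 N/mm

8.42 kN/m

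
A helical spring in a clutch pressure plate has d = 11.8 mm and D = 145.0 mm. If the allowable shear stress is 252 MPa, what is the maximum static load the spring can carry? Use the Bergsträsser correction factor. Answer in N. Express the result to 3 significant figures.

1010 N

C = D/d = 145.0/11.8 = 12.2881
K_B = (4C+2)/(4C−3) = 51.153/46.153 = 1.1083
τ_max = K·8FD/(πd³) → F_max = τ_allow·πd³/(8DK)
F_max = 252·π·11.8³/(8·145.0·1.1083) = 1.3008e+06/1285.7 = 1011.7 N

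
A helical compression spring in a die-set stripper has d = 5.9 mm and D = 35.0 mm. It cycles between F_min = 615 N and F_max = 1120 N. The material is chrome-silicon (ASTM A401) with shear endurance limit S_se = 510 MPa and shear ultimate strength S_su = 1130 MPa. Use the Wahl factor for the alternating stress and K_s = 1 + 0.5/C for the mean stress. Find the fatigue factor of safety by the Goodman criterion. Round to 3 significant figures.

1.58

C = D/d = 35.0/5.9 = 5.9322; K_W = (4C−1)/(4C−4)+0.615/C = 1.2557; K_s = 1+0.5/C = 1.0843
F_a = (F_max−F_min)/2 = 252.5 N; F_m = (F_max+F_min)/2 = 867.5 N
τ_a = K_W·8F_aD/(πd³) = 1.2557 × 109.58 = 137.6 MPa
τ_m = K_s·8F_mD/(πd³) = 1.0843 × 376.46 = 408.19 MPa
Goodman: 1/n_f = τ_a/S_se + τ_m/S_su = 137.6/510 + 408.19/1130 = 0.26980 + 0.36123 = 0.63103
n_f = 1/0.63103 = 1.585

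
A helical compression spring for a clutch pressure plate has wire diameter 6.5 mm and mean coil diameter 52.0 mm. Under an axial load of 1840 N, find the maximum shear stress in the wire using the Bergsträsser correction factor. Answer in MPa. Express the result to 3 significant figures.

1040 MPa

Spring index C = D/d = 52.0/6.5 = 8.0000
K_B = (4C+2)/(4C−3) = 34.000/29.000 = 1.1724
τ₀ = 8FD/(πd³) = 8·1840·52.0/(π·6.5³) = 765440/862.76 = 887.2 MPa
τ_max = K·τ₀ = 1.1724 × 887.2 = 1040.2 MPa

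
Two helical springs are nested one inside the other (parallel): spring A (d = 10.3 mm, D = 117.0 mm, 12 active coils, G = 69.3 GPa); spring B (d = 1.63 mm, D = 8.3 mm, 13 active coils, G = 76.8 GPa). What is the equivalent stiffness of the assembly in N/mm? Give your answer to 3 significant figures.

k_A = Gd⁴/(8D³N_a) = (69.3×10³)(10.3⁴)/(8·117.0³·12) = 5.0729 N/mm
k_B = Gd⁴/(8D³N_a) = (76.8×10³)(1.63⁴)/(8·8.3³·13) = 9.1168 N/mm
Parallel: k_eq = 5.0729 + 9.1168 = 14.19 N/mm

14.2 N/mm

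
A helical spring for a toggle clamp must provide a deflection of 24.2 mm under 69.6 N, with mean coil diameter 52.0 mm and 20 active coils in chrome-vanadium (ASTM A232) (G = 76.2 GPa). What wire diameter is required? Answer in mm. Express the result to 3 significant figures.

5.40 mm

Required rate k = F/δ = 69.6/24.2 = 2.876 N/mm
d = (8D³N_a·k / G)^(1/4) = (8·52.0³·20·2.876 / (76.2×10³))^0.25
  = (849.12)^0.25 = 5.3981 mm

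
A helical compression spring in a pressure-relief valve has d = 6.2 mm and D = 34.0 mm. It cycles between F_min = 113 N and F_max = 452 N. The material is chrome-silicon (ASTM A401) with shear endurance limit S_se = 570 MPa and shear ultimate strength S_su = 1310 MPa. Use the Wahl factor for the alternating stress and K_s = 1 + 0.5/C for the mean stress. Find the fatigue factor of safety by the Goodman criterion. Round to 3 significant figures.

C = D/d = 34.0/6.2 = 5.4839; K_W = (4C−1)/(4C−4)+0.615/C = 1.2794; K_s = 1+0.5/C = 1.0912
F_a = (F_max−F_min)/2 = 169.5 N; F_m = (F_max+F_min)/2 = 282.5 N
τ_a = K_W·8F_aD/(πd³) = 1.2794 × 61.576 = 78.782 MPa
τ_m = K_s·8F_mD/(πd³) = 1.0912 × 102.63 = 111.98 MPa
Goodman: 1/n_f = τ_a/S_se + τ_m/S_su = 78.782/570 + 111.98/1310 = 0.13821 + 0.08548 = 0.2237
n_f = 1/0.2237 = 4.47

4.47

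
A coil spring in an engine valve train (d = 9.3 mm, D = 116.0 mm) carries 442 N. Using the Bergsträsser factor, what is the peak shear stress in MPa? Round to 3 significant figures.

Spring index C = D/d = 116.0/9.3 = 12.4731
K_B = (4C+2)/(4C−3) = 51.892/46.892 = 1.1066
τ₀ = 8FD/(πd³) = 8·442·116.0/(π·9.3³) = 410176/2527 = 162.32 MPa
τ_max = K·τ₀ = 1.1066 × 162.32 = 179.63 MPa

180 MPa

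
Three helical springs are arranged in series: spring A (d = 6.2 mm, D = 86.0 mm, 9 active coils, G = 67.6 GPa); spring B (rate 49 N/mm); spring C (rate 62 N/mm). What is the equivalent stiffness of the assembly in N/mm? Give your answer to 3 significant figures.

2.02 N/mm

k_A = Gd⁴/(8D³N_a) = (67.6×10³)(6.2⁴)/(8·86.0³·9) = 2.1812 N/mm
Series: 1/k_eq = 1/2.1812 + 1/49 + 1/62 = 0.49501; k_eq = 2.0202 N/mm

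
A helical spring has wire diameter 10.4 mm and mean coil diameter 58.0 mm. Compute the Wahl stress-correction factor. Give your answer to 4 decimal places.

C = D/d = 58.0/10.4 = 5.5769
K_W = (4C−1)/(4C−4) + 0.615/C = 21.308/18.308 + 0.1103 = 1.2741

1.2741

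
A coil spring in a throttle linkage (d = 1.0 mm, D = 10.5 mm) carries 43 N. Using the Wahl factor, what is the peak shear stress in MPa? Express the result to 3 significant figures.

Spring index C = D/d = 10.5/1.0 = 10.5000
K_W = (4C−1)/(4C−4) + 0.615/C = 41.000/38.000 + 0.0586 = 1.1375
τ₀ = 8FD/(πd³) = 8·43·10.5/(π·1.0³) = 3612/3.1416 = 1149.7 MPa
τ_max = K·τ₀ = 1.1375 × 1149.7 = 1307.8 MPa

1310 MPa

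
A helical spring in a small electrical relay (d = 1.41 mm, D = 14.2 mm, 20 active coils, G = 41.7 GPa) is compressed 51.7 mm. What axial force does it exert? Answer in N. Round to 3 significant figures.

k = Gd⁴/(8D³N_a) = (41.7×10³)(1.41⁴)/(8·14.2³·20) = 0.35977 N/mm
F = k·δ = 0.35977 × 51.7 = 18.6 N

18.6 N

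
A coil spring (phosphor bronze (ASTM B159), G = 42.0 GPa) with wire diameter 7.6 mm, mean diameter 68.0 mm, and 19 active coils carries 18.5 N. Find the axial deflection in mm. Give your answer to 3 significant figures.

6.31 mm

k = Gd⁴/(8D³N_a) = (42.0×10³)(7.6⁴)/(8·68.0³·19) = 2.9318 N/mm
δ = F/k = 18.5 / 2.9318 = 6.3101 mm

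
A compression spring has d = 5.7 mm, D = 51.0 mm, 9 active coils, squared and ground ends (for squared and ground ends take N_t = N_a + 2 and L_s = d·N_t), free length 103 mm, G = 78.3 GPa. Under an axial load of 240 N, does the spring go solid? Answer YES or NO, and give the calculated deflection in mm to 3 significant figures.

NO, δ = 27.7 mm

k = Gd⁴/(8D³N_a) = (78.3×10³)(5.7⁴)/(8·51.0³·9) = 8.654 N/mm
N_t = 11; L_s = 5.7·11 = 62.7 mm; δ_solid = L₀ − L_s = 103 − 62.7 = 40.3 mm
δ = F/k = 240/8.654 = 27.733 mm
δ < δ_solid → spring does not go solid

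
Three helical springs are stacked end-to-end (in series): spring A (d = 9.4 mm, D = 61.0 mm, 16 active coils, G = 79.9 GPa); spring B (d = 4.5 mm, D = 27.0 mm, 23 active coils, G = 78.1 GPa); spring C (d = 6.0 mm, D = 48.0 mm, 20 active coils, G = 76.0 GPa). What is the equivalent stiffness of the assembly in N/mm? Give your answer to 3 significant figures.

k_A = Gd⁴/(8D³N_a) = (79.9×10³)(9.4⁴)/(8·61.0³·16) = 21.471 N/mm
k_B = Gd⁴/(8D³N_a) = (78.1×10³)(4.5⁴)/(8·27.0³·23) = 8.8428 N/mm
k_C = Gd⁴/(8D³N_a) = (76.0×10³)(6.0⁴)/(8·48.0³·20) = 5.5664 N/mm
Series: 1/k_eq = 1/21.471 + 1/8.8428 + 1/5.5664 = 0.33931; k_eq = 2.9472 N/mm

2.95 N/mm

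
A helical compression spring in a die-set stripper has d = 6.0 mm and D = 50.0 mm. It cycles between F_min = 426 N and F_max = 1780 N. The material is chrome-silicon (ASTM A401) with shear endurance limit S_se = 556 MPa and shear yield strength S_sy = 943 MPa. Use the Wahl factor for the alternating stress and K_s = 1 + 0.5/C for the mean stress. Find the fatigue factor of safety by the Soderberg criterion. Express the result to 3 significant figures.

C = D/d = 50.0/6.0 = 8.3333; K_W = (4C−1)/(4C−4)+0.615/C = 1.1761; K_s = 1+0.5/C = 1.0600
F_a = (F_max−F_min)/2 = 677 N; F_m = (F_max+F_min)/2 = 1103 N
τ_a = K_W·8F_aD/(πd³) = 1.1761 × 399.07 = 469.33 MPa
τ_m = K_s·8F_mD/(πd³) = 1.0600 × 650.18 = 689.19 MPa
Soderberg: 1/n_f = τ_a/S_se + τ_m/S_sy = 469.33/556 + 689.19/943 = 0.84412 + 0.73085 = 1.575
n_f = 1/1.575 = 0.6349

0.635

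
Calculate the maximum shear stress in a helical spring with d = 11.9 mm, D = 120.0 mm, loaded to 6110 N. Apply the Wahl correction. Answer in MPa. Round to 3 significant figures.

1270 MPa

Spring index C = D/d = 120.0/11.9 = 10.0840
K_W = (4C−1)/(4C−4) + 0.615/C = 39.336/36.336 + 0.0610 = 1.1435
τ₀ = 8FD/(πd³) = 8·6110·120.0/(π·11.9³) = 5.8656e+06/5294.1 = 1108 MPa
τ_max = K·τ₀ = 1.1435 × 1108 = 1267 MPa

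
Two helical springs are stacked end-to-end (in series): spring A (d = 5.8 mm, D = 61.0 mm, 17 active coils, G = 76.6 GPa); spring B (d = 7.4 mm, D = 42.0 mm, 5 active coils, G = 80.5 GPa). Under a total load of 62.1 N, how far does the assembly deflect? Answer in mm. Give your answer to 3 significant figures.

22.9 mm

k_A = Gd⁴/(8D³N_a) = (76.6×10³)(5.8⁴)/(8·61.0³·17) = 2.8081 N/mm
k_B = Gd⁴/(8D³N_a) = (80.5×10³)(7.4⁴)/(8·42.0³·5) = 81.454 N/mm
Series: 1/k_eq = 1/2.8081 + 1/81.454 = 0.36839; k_eq = 2.7145 N/mm
δ = F/k_eq = 62.1/2.7145 = 22.877 mm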